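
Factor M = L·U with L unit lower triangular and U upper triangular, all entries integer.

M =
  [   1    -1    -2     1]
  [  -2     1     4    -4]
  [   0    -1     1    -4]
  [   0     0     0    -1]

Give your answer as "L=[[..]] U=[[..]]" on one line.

  R1 -= -2·R0 → [0,-1,0,-2]
  R2 -= 0·R0 → [0,-1,1,-4]
  R3 -= 0·R0 → [0,0,0,-1]
  R2 -= 1·R1 → [0,0,1,-2]
  R3 -= 0·R1 → [0,0,0,-1]
  R3 -= 0·R2 → [0,0,0,-1]

L=[[1,0,0,0],[-2,1,0,0],[0,1,1,0],[0,0,0,1]] U=[[1,-1,-2,1],[0,-1,0,-2],[0,0,1,-2],[0,0,0,-1]]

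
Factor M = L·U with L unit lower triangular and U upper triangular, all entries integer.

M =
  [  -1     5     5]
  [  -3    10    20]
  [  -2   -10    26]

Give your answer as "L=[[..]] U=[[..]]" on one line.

  R1 -= 3·R0 → [0,-5,5]
  R2 -= 2·R0 → [0,-20,16]
  R2 -= 4·R1 → [0,0,-4]

L=[[1,0,0],[3,1,0],[2,4,1]] U=[[-1,5,5],[0,-5,5],[0,0,-4]]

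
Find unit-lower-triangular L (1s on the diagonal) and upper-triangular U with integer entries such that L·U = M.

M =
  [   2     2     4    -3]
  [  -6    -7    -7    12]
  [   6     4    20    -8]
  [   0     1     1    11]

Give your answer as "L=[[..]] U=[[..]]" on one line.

L=[[1,0,0,0],[-3,1,0,0],[3,2,1,0],[0,-1,-3,1]] U=[[2,2,4,-3],[0,-1,5,3],[0,0,-2,-5],[0,0,0,-1]]

  r1 -= -3·r0 → [0,-1,5,3]
  r2 -= 3·r0 → [0,-2,8,1]
  r3 -= 0·r0 → [0,1,1,11]
  r2 -= 2·r1 → [0,0,-2,-5]
  r3 -= -1·r1 → [0,0,6,14]
  r3 -= -3·r2 → [0,0,0,-1]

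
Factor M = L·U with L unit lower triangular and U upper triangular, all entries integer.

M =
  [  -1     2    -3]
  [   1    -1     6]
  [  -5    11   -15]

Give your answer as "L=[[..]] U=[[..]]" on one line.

L=[[1,0,0],[-1,1,0],[5,1,1]] U=[[-1,2,-3],[0,1,3],[0,0,-3]]

  R1 -= -1·R0 → [0,1,3]
  R2 -= 5·R0 → [0,1,0]
  R2 -= 1·R1 → [0,0,-3]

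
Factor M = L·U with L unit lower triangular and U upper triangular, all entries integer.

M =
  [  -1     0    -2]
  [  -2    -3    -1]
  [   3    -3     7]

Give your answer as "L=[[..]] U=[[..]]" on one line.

  row1 -= 2·row0 → [0,-3,3]
  row2 -= -3·row0 → [0,-3,1]
  row2 -= 1·row1 → [0,0,-2]

L=[[1,0,0],[2,1,0],[-3,1,1]] U=[[-1,0,-2],[0,-3,3],[0,0,-2]]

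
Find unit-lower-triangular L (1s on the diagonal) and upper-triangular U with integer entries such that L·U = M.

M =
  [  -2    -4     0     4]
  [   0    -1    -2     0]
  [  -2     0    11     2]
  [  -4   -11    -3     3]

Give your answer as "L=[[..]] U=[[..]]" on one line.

  row1 -= 0·row0 → [0,-1,-2,0]
  row2 -= 1·row0 → [0,4,11,-2]
  row3 -= 2·row0 → [0,-3,-3,-5]
  row2 -= -4·row1 → [0,0,3,-2]
  row3 -= 3·row1 → [0,0,3,-5]
  row3 -= 1·row2 → [0,0,0,-3]

L=[[1,0,0,0],[0,1,0,0],[1,-4,1,0],[2,3,1,1]] U=[[-2,-4,0,4],[0,-1,-2,0],[0,0,3,-2],[0,0,0,-3]]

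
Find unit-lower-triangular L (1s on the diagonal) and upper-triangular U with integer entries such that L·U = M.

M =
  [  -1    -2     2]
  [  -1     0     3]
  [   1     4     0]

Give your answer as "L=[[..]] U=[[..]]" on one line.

  row1 -= 1·row0 → [0,2,1]
  row2 -= -1·row0 → [0,2,2]
  row2 -= 1·row1 → [0,0,1]

L=[[1,0,0],[1,1,0],[-1,1,1]] U=[[-1,-2,2],[0,2,1],[0,0,1]]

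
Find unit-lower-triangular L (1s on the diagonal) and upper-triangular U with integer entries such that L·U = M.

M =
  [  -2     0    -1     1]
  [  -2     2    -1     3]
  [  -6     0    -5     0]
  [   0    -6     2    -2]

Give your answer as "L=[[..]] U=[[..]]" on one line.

  R1 -= 1·R0 → [0,2,0,2]
  R2 -= 3·R0 → [0,0,-2,-3]
  R3 -= 0·R0 → [0,-6,2,-2]
  R2 -= 0·R1 → [0,0,-2,-3]
  R3 -= -3·R1 → [0,0,2,4]
  R3 -= -1·R2 → [0,0,0,1]

L=[[1,0,0,0],[1,1,0,0],[3,0,1,0],[0,-3,-1,1]] U=[[-2,0,-1,1],[0,2,0,2],[0,0,-2,-3],[0,0,0,1]]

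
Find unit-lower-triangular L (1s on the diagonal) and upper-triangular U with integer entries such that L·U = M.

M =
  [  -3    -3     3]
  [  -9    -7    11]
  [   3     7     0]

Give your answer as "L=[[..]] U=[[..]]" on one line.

  row1 -= 3·row0 → [0,2,2]
  row2 -= -1·row0 → [0,4,3]
  row2 -= 2·row1 → [0,0,-1]

L=[[1,0,0],[3,1,0],[-1,2,1]] U=[[-3,-3,3],[0,2,2],[0,0,-1]]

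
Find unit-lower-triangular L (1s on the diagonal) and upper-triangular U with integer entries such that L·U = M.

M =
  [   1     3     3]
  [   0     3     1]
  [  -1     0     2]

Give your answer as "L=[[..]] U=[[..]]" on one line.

  r1 -= 0·r0 → [0,3,1]
  r2 -= -1·r0 → [0,3,5]
  r2 -= 1·r1 → [0,0,4]

L=[[1,0,0],[0,1,0],[-1,1,1]] U=[[1,3,3],[0,3,1],[0,0,4]]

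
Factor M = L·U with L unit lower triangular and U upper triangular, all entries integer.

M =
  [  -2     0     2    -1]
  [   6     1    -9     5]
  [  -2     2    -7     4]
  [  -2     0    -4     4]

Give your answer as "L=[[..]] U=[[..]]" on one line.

  r1 -= -3·r0 → [0,1,-3,2]
  r2 -= 1·r0 → [0,2,-9,5]
  r3 -= 1·r0 → [0,0,-6,5]
  r2 -= 2·r1 → [0,0,-3,1]
  r3 -= 0·r1 → [0,0,-6,5]
  r3 -= 2·r2 → [0,0,0,3]

L=[[1,0,0,0],[-3,1,0,0],[1,2,1,0],[1,0,2,1]] U=[[-2,0,2,-1],[0,1,-3,2],[0,0,-3,1],[0,0,0,3]]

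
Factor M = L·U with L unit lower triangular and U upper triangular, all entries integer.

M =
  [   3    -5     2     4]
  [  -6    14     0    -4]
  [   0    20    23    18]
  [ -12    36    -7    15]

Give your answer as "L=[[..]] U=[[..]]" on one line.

  r1 -= -2·r0 → [0,4,4,4]
  r2 -= 0·r0 → [0,20,23,18]
  r3 -= -4·r0 → [0,16,1,31]
  r2 -= 5·r1 → [0,0,3,-2]
  r3 -= 4·r1 → [0,0,-15,15]
  r3 -= -5·r2 → [0,0,0,5]

L=[[1,0,0,0],[-2,1,0,0],[0,5,1,0],[-4,4,-5,1]] U=[[3,-5,2,4],[0,4,4,4],[0,0,3,-2],[0,0,0,5]]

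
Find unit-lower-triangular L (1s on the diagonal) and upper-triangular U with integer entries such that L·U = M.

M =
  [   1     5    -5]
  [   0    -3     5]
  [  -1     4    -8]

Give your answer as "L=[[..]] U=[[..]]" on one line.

  r1 -= 0·r0 → [0,-3,5]
  r2 -= -1·r0 → [0,9,-13]
  r2 -= -3·r1 → [0,0,2]

L=[[1,0,0],[0,1,0],[-1,-3,1]] U=[[1,5,-5],[0,-3,5],[0,0,2]]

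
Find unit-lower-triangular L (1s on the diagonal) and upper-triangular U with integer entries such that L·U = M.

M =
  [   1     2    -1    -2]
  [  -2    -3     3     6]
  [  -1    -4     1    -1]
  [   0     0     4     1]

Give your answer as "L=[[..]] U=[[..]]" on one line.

  r1 -= -2·r0 → [0,1,1,2]
  r2 -= -1·r0 → [0,-2,0,-3]
  r3 -= 0·r0 → [0,0,4,1]
  r2 -= -2·r1 → [0,0,2,1]
  r3 -= 0·r1 → [0,0,4,1]
  r3 -= 2·r2 → [0,0,0,-1]

L=[[1,0,0,0],[-2,1,0,0],[-1,-2,1,0],[0,0,2,1]] U=[[1,2,-1,-2],[0,1,1,2],[0,0,2,1],[0,0,0,-1]]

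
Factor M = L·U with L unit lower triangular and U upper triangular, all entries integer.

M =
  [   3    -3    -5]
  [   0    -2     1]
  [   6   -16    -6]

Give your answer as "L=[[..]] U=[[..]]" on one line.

  R1 -= 0·R0 → [0,-2,1]
  R2 -= 2·R0 → [0,-10,4]
  R2 -= 5·R1 → [0,0,-1]

L=[[1,0,0],[0,1,0],[2,5,1]] U=[[3,-3,-5],[0,-2,1],[0,0,-1]]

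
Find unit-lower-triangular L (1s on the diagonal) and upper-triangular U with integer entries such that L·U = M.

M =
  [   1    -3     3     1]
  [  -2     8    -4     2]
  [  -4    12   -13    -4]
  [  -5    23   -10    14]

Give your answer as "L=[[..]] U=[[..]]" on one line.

  row1 -= -2·row0 → [0,2,2,4]
  row2 -= -4·row0 → [0,0,-1,0]
  row3 -= -5·row0 → [0,8,5,19]
  row2 -= 0·row1 → [0,0,-1,0]
  row3 -= 4·row1 → [0,0,-3,3]
  row3 -= 3·row2 → [0,0,0,3]

L=[[1,0,0,0],[-2,1,0,0],[-4,0,1,0],[-5,4,3,1]] U=[[1,-3,3,1],[0,2,2,4],[0,0,-1,0],[0,0,0,3]]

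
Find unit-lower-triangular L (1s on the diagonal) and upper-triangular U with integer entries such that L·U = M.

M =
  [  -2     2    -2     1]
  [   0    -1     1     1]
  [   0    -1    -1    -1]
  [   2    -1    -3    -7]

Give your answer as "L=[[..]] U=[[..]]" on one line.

  row1 -= 0·row0 → [0,-1,1,1]
  row2 -= 0·row0 → [0,-1,-1,-1]
  row3 -= -1·row0 → [0,1,-5,-6]
  row2 -= 1·row1 → [0,0,-2,-2]
  row3 -= -1·row1 → [0,0,-4,-5]
  row3 -= 2·row2 → [0,0,0,-1]

L=[[1,0,0,0],[0,1,0,0],[0,1,1,0],[-1,-1,2,1]] U=[[-2,2,-2,1],[0,-1,1,1],[0,0,-2,-2],[0,0,0,-1]]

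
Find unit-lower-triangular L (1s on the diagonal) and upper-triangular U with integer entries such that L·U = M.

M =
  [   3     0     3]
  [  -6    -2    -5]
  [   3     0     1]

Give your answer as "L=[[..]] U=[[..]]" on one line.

L=[[1,0,0],[-2,1,0],[1,0,1]] U=[[3,0,3],[0,-2,1],[0,0,-2]]

  row1 -= -2·row0 → [0,-2,1]
  row2 -= 1·row0 → [0,0,-2]
  row2 -= 0·row1 → [0,0,-2]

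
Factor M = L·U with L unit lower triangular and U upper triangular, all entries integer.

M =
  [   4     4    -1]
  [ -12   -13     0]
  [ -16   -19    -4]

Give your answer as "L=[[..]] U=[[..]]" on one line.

  r1 -= -3·r0 → [0,-1,-3]
  r2 -= -4·r0 → [0,-3,-8]
  r2 -= 3·r1 → [0,0,1]

L=[[1,0,0],[-3,1,0],[-4,3,1]] U=[[4,4,-1],[0,-1,-3],[0,0,1]]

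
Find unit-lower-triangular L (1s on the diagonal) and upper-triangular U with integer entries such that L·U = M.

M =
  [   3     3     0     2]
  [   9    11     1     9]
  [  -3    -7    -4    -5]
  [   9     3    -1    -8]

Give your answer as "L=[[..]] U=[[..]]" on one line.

  R1 -= 3·R0 → [0,2,1,3]
  R2 -= -1·R0 → [0,-4,-4,-3]
  R3 -= 3·R0 → [0,-6,-1,-14]
  R2 -= -2·R1 → [0,0,-2,3]
  R3 -= -3·R1 → [0,0,2,-5]
  R3 -= -1·R2 → [0,0,0,-2]

L=[[1,0,0,0],[3,1,0,0],[-1,-2,1,0],[3,-3,-1,1]] U=[[3,3,0,2],[0,2,1,3],[0,0,-2,3],[0,0,0,-2]]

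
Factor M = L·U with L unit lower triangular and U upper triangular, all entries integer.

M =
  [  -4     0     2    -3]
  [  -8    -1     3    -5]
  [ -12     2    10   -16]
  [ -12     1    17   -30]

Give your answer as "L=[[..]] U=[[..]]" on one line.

  R1 -= 2·R0 → [0,-1,-1,1]
  R2 -= 3·R0 → [0,2,4,-7]
  R3 -= 3·R0 → [0,1,11,-21]
  R2 -= -2·R1 → [0,0,2,-5]
  R3 -= -1·R1 → [0,0,10,-20]
  R3 -= 5·R2 → [0,0,0,5]

L=[[1,0,0,0],[2,1,0,0],[3,-2,1,0],[3,-1,5,1]] U=[[-4,0,2,-3],[0,-1,-1,1],[0,0,2,-5],[0,0,0,5]]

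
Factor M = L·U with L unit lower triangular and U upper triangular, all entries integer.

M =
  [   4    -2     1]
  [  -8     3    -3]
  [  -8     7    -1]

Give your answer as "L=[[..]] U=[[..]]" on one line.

L=[[1,0,0],[-2,1,0],[-2,-3,1]] U=[[4,-2,1],[0,-1,-1],[0,0,-2]]

  r1 -= -2·r0 → [0,-1,-1]
  r2 -= -2·r0 → [0,3,1]
  r2 -= -3·r1 → [0,0,-2]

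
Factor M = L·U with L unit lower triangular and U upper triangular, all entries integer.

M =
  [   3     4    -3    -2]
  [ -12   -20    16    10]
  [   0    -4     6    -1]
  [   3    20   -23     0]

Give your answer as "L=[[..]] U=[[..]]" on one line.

  row1 -= -4·row0 → [0,-4,4,2]
  row2 -= 0·row0 → [0,-4,6,-1]
  row3 -= 1·row0 → [0,16,-20,2]
  row2 -= 1·row1 → [0,0,2,-3]
  row3 -= -4·row1 → [0,0,-4,10]
  row3 -= -2·row2 → [0,0,0,4]

L=[[1,0,0,0],[-4,1,0,0],[0,1,1,0],[1,-4,-2,1]] U=[[3,4,-3,-2],[0,-4,4,2],[0,0,2,-3],[0,0,0,4]]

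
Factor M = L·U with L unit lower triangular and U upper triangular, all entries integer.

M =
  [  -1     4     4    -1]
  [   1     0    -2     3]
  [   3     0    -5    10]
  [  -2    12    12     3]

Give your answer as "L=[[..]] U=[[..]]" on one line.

  R1 -= -1·R0 → [0,4,2,2]
  R2 -= -3·R0 → [0,12,7,7]
  R3 -= 2·R0 → [0,4,4,5]
  R2 -= 3·R1 → [0,0,1,1]
  R3 -= 1·R1 → [0,0,2,3]
  R3 -= 2·R2 → [0,0,0,1]

L=[[1,0,0,0],[-1,1,0,0],[-3,3,1,0],[2,1,2,1]] U=[[-1,4,4,-1],[0,4,2,2],[0,0,1,1],[0,0,0,1]]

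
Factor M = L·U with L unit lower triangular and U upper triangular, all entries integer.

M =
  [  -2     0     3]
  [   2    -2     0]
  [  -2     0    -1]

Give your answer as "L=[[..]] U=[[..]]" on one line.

  R1 -= -1·R0 → [0,-2,3]
  R2 -= 1·R0 → [0,0,-4]
  R2 -= 0·R1 → [0,0,-4]

L=[[1,0,0],[-1,1,0],[1,0,1]] U=[[-2,0,3],[0,-2,3],[0,0,-4]]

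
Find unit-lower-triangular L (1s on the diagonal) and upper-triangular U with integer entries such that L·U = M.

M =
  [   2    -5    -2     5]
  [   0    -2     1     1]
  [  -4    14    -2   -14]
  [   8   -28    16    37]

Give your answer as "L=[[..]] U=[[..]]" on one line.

  r1 -= 0·r0 → [0,-2,1,1]
  r2 -= -2·r0 → [0,4,-6,-4]
  r3 -= 4·r0 → [0,-8,24,17]
  r2 -= -2·r1 → [0,0,-4,-2]
  r3 -= 4·r1 → [0,0,20,13]
  r3 -= -5·r2 → [0,0,0,3]

L=[[1,0,0,0],[0,1,0,0],[-2,-2,1,0],[4,4,-5,1]] U=[[2,-5,-2,5],[0,-2,1,1],[0,0,-4,-2],[0,0,0,3]]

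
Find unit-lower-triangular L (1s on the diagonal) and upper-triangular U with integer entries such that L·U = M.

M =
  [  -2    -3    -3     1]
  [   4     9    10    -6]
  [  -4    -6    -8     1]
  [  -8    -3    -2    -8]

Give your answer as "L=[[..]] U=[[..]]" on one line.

  r1 -= -2·r0 → [0,3,4,-4]
  r2 -= 2·r0 → [0,0,-2,-1]
  r3 -= 4·r0 → [0,9,10,-12]
  r2 -= 0·r1 → [0,0,-2,-1]
  r3 -= 3·r1 → [0,0,-2,0]
  r3 -= 1·r2 → [0,0,0,1]

L=[[1,0,0,0],[-2,1,0,0],[2,0,1,0],[4,3,1,1]] U=[[-2,-3,-3,1],[0,3,4,-4],[0,0,-2,-1],[0,0,0,1]]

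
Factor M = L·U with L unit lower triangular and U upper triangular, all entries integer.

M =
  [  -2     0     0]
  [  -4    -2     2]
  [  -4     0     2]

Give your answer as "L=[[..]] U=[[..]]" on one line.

L=[[1,0,0],[2,1,0],[2,0,1]] U=[[-2,0,0],[0,-2,2],[0,0,2]]

  r1 -= 2·r0 → [0,-2,2]
  r2 -= 2·r0 → [0,0,2]
  r2 -= 0·r1 → [0,0,2]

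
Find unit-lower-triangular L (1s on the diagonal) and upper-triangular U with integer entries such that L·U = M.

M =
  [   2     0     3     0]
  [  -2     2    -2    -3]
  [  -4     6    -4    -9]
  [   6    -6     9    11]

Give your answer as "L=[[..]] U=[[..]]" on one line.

  r1 -= -1·r0 → [0,2,1,-3]
  r2 -= -2·r0 → [0,6,2,-9]
  r3 -= 3·r0 → [0,-6,0,11]
  r2 -= 3·r1 → [0,0,-1,0]
  r3 -= -3·r1 → [0,0,3,2]
  r3 -= -3·r2 → [0,0,0,2]

L=[[1,0,0,0],[-1,1,0,0],[-2,3,1,0],[3,-3,-3,1]] U=[[2,0,3,0],[0,2,1,-3],[0,0,-1,0],[0,0,0,2]]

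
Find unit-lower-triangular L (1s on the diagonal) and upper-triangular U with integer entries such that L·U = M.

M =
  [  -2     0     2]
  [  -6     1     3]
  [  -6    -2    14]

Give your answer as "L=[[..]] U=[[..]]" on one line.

L=[[1,0,0],[3,1,0],[3,-2,1]] U=[[-2,0,2],[0,1,-3],[0,0,2]]

  r1 -= 3·r0 → [0,1,-3]
  r2 -= 3·r0 → [0,-2,8]
  r2 -= -2·r1 → [0,0,2]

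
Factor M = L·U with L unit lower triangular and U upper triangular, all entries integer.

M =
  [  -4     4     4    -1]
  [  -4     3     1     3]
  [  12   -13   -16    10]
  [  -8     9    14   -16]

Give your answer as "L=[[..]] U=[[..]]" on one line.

L=[[1,0,0,0],[1,1,0,0],[-3,1,1,0],[2,-1,-3,1]] U=[[-4,4,4,-1],[0,-1,-3,4],[0,0,-1,3],[0,0,0,-1]]

  r1 -= 1·r0 → [0,-1,-3,4]
  r2 -= -3·r0 → [0,-1,-4,7]
  r3 -= 2·r0 → [0,1,6,-14]
  r2 -= 1·r1 → [0,0,-1,3]
  r3 -= -1·r1 → [0,0,3,-10]
  r3 -= -3·r2 → [0,0,0,-1]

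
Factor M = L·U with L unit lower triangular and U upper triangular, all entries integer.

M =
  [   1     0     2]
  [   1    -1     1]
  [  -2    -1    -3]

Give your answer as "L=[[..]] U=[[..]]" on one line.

L=[[1,0,0],[1,1,0],[-2,1,1]] U=[[1,0,2],[0,-1,-1],[0,0,2]]

  r1 -= 1·r0 → [0,-1,-1]
  r2 -= -2·r0 → [0,-1,1]
  r2 -= 1·r1 → [0,0,2]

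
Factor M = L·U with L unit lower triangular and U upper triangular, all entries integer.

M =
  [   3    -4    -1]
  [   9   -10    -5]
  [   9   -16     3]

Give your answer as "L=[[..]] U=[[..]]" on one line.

L=[[1,0,0],[3,1,0],[3,-2,1]] U=[[3,-4,-1],[0,2,-2],[0,0,2]]

  R1 -= 3·R0 → [0,2,-2]
  R2 -= 3·R0 → [0,-4,6]
  R2 -= -2·R1 → [0,0,2]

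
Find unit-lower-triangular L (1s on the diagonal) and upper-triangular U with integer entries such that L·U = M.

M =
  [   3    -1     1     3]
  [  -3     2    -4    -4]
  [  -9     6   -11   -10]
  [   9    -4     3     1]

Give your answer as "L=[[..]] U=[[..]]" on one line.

L=[[1,0,0,0],[-1,1,0,0],[-3,3,1,0],[3,-1,-3,1]] U=[[3,-1,1,3],[0,1,-3,-1],[0,0,1,2],[0,0,0,-3]]

  row1 -= -1·row0 → [0,1,-3,-1]
  row2 -= -3·row0 → [0,3,-8,-1]
  row3 -= 3·row0 → [0,-1,0,-8]
  row2 -= 3·row1 → [0,0,1,2]
  row3 -= -1·row1 → [0,0,-3,-9]
  row3 -= -3·row2 → [0,0,0,-3]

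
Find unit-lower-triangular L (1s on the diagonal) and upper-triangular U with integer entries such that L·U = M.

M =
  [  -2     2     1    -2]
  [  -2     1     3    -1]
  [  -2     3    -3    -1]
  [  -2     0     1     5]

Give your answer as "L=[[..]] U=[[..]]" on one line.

L=[[1,0,0,0],[1,1,0,0],[1,-1,1,0],[1,2,2,1]] U=[[-2,2,1,-2],[0,-1,2,1],[0,0,-2,2],[0,0,0,1]]

  r1 -= 1·r0 → [0,-1,2,1]
  r2 -= 1·r0 → [0,1,-4,1]
  r3 -= 1·r0 → [0,-2,0,7]
  r2 -= -1·r1 → [0,0,-2,2]
  r3 -= 2·r1 → [0,0,-4,5]
  r3 -= 2·r2 → [0,0,0,1]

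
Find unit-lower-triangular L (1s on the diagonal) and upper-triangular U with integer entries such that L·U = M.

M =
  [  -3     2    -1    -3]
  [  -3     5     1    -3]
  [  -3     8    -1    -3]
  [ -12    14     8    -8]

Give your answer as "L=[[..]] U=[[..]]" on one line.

  row1 -= 1·row0 → [0,3,2,0]
  row2 -= 1·row0 → [0,6,0,0]
  row3 -= 4·row0 → [0,6,12,4]
  row2 -= 2·row1 → [0,0,-4,0]
  row3 -= 2·row1 → [0,0,8,4]
  row3 -= -2·row2 → [0,0,0,4]

L=[[1,0,0,0],[1,1,0,0],[1,2,1,0],[4,2,-2,1]] U=[[-3,2,-1,-3],[0,3,2,0],[0,0,-4,0],[0,0,0,4]]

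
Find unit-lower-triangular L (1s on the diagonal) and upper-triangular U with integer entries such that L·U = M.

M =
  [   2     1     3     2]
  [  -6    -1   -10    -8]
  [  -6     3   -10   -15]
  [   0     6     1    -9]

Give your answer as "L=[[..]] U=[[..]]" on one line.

L=[[1,0,0,0],[-3,1,0,0],[-3,3,1,0],[0,3,2,1]] U=[[2,1,3,2],[0,2,-1,-2],[0,0,2,-3],[0,0,0,3]]

  row1 -= -3·row0 → [0,2,-1,-2]
  row2 -= -3·row0 → [0,6,-1,-9]
  row3 -= 0·row0 → [0,6,1,-9]
  row2 -= 3·row1 → [0,0,2,-3]
  row3 -= 3·row1 → [0,0,4,-3]
  row3 -= 2·row2 → [0,0,0,3]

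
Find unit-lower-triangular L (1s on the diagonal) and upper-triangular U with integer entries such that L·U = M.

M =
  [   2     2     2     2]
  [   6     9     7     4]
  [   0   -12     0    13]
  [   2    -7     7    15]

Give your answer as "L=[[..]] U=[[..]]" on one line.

  R1 -= 3·R0 → [0,3,1,-2]
  R2 -= 0·R0 → [0,-12,0,13]
  R3 -= 1·R0 → [0,-9,5,13]
  R2 -= -4·R1 → [0,0,4,5]
  R3 -= -3·R1 → [0,0,8,7]
  R3 -= 2·R2 → [0,0,0,-3]

L=[[1,0,0,0],[3,1,0,0],[0,-4,1,0],[1,-3,2,1]] U=[[2,2,2,2],[0,3,1,-2],[0,0,4,5],[0,0,0,-3]]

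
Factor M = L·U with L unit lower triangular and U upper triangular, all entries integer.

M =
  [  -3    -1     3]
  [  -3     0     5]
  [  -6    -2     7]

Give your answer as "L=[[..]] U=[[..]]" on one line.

  r1 -= 1·r0 → [0,1,2]
  r2 -= 2·r0 → [0,0,1]
  r2 -= 0·r1 → [0,0,1]

L=[[1,0,0],[1,1,0],[2,0,1]] U=[[-3,-1,3],[0,1,2],[0,0,1]]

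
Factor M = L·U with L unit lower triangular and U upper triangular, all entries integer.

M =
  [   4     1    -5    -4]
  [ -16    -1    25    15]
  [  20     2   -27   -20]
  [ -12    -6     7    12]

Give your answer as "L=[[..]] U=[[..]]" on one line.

  row1 -= -4·row0 → [0,3,5,-1]
  row2 -= 5·row0 → [0,-3,-2,0]
  row3 -= -3·row0 → [0,-3,-8,0]
  row2 -= -1·row1 → [0,0,3,-1]
  row3 -= -1·row1 → [0,0,-3,-1]
  row3 -= -1·row2 → [0,0,0,-2]

L=[[1,0,0,0],[-4,1,0,0],[5,-1,1,0],[-3,-1,-1,1]] U=[[4,1,-5,-4],[0,3,5,-1],[0,0,3,-1],[0,0,0,-2]]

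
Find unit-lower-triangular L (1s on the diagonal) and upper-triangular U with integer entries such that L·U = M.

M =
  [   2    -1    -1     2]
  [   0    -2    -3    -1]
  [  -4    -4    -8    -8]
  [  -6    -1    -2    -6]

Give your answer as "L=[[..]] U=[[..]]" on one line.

L=[[1,0,0,0],[0,1,0,0],[-2,3,1,0],[-3,2,-1,1]] U=[[2,-1,-1,2],[0,-2,-3,-1],[0,0,-1,-1],[0,0,0,1]]

  R1 -= 0·R0 → [0,-2,-3,-1]
  R2 -= -2·R0 → [0,-6,-10,-4]
  R3 -= -3·R0 → [0,-4,-5,0]
  R2 -= 3·R1 → [0,0,-1,-1]
  R3 -= 2·R1 → [0,0,1,2]
  R3 -= -1·R2 → [0,0,0,1]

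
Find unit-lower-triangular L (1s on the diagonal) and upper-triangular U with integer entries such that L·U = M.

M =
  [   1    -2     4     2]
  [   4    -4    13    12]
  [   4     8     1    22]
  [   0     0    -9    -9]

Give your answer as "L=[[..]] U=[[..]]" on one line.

L=[[1,0,0,0],[4,1,0,0],[4,4,1,0],[0,0,3,1]] U=[[1,-2,4,2],[0,4,-3,4],[0,0,-3,-2],[0,0,0,-3]]

  r1 -= 4·r0 → [0,4,-3,4]
  r2 -= 4·r0 → [0,16,-15,14]
  r3 -= 0·r0 → [0,0,-9,-9]
  r2 -= 4·r1 → [0,0,-3,-2]
  r3 -= 0·r1 → [0,0,-9,-9]
  r3 -= 3·r2 → [0,0,0,-3]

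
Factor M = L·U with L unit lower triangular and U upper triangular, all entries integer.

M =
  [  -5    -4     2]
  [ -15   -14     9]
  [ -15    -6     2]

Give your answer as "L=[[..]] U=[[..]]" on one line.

L=[[1,0,0],[3,1,0],[3,-3,1]] U=[[-5,-4,2],[0,-2,3],[0,0,5]]

  row1 -= 3·row0 → [0,-2,3]
  row2 -= 3·row0 → [0,6,-4]
  row2 -= -3·row1 → [0,0,5]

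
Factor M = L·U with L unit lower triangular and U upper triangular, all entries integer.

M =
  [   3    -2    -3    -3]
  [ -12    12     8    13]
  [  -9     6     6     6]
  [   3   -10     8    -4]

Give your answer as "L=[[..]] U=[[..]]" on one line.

L=[[1,0,0,0],[-4,1,0,0],[-3,0,1,0],[1,-2,-1,1]] U=[[3,-2,-3,-3],[0,4,-4,1],[0,0,-3,-3],[0,0,0,-2]]

  r1 -= -4·r0 → [0,4,-4,1]
  r2 -= -3·r0 → [0,0,-3,-3]
  r3 -= 1·r0 → [0,-8,11,-1]
  r2 -= 0·r1 → [0,0,-3,-3]
  r3 -= -2·r1 → [0,0,3,1]
  r3 -= -1·r2 → [0,0,0,-2]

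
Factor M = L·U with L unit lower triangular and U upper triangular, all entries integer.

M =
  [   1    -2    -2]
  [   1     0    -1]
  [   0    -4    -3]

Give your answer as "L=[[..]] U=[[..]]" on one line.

  R1 -= 1·R0 → [0,2,1]
  R2 -= 0·R0 → [0,-4,-3]
  R2 -= -2·R1 → [0,0,-1]

L=[[1,0,0],[1,1,0],[0,-2,1]] U=[[1,-2,-2],[0,2,1],[0,0,-1]]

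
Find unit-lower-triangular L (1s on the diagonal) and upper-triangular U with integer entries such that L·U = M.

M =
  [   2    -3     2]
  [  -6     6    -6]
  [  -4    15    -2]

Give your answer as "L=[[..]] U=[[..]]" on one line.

  R1 -= -3·R0 → [0,-3,0]
  R2 -= -2·R0 → [0,9,2]
  R2 -= -3·R1 → [0,0,2]

L=[[1,0,0],[-3,1,0],[-2,-3,1]] U=[[2,-3,2],[0,-3,0],[0,0,2]]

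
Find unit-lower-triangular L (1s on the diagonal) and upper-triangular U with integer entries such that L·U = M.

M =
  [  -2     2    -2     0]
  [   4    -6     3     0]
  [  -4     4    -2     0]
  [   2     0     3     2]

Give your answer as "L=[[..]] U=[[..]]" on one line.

L=[[1,0,0,0],[-2,1,0,0],[2,0,1,0],[-1,-1,0,1]] U=[[-2,2,-2,0],[0,-2,-1,0],[0,0,2,0],[0,0,0,2]]

  r1 -= -2·r0 → [0,-2,-1,0]
  r2 -= 2·r0 → [0,0,2,0]
  r3 -= -1·r0 → [0,2,1,2]
  r2 -= 0·r1 → [0,0,2,0]
  r3 -= -1·r1 → [0,0,0,2]
  r3 -= 0·r2 → [0,0,0,2]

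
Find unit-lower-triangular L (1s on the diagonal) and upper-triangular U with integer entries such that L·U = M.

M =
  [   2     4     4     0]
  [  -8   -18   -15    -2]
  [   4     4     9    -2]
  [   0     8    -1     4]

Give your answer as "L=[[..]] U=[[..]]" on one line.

  r1 -= -4·r0 → [0,-2,1,-2]
  r2 -= 2·r0 → [0,-4,1,-2]
  r3 -= 0·r0 → [0,8,-1,4]
  r2 -= 2·r1 → [0,0,-1,2]
  r3 -= -4·r1 → [0,0,3,-4]
  r3 -= -3·r2 → [0,0,0,2]

L=[[1,0,0,0],[-4,1,0,0],[2,2,1,0],[0,-4,-3,1]] U=[[2,4,4,0],[0,-2,1,-2],[0,0,-1,2],[0,0,0,2]]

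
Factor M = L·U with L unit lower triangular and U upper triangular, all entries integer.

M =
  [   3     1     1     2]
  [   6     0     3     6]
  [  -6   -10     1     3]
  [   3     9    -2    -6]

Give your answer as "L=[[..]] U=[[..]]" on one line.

L=[[1,0,0,0],[2,1,0,0],[-2,4,1,0],[1,-4,-1,1]] U=[[3,1,1,2],[0,-2,1,2],[0,0,-1,-1],[0,0,0,-1]]

  R1 -= 2·R0 → [0,-2,1,2]
  R2 -= -2·R0 → [0,-8,3,7]
  R3 -= 1·R0 → [0,8,-3,-8]
  R2 -= 4·R1 → [0,0,-1,-1]
  R3 -= -4·R1 → [0,0,1,0]
  R3 -= -1·R2 → [0,0,0,-1]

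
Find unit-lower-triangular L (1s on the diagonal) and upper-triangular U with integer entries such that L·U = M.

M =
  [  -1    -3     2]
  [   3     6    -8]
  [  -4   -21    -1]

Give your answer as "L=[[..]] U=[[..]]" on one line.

  r1 -= -3·r0 → [0,-3,-2]
  r2 -= 4·r0 → [0,-9,-9]
  r2 -= 3·r1 → [0,0,-3]

L=[[1,0,0],[-3,1,0],[4,3,1]] U=[[-1,-3,2],[0,-3,-2],[0,0,-3]]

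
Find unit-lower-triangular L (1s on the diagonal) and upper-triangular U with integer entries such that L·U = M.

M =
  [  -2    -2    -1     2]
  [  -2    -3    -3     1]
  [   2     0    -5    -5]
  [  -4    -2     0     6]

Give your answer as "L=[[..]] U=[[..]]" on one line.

  r1 -= 1·r0 → [0,-1,-2,-1]
  r2 -= -1·r0 → [0,-2,-6,-3]
  r3 -= 2·r0 → [0,2,2,2]
  r2 -= 2·r1 → [0,0,-2,-1]
  r3 -= -2·r1 → [0,0,-2,0]
  r3 -= 1·r2 → [0,0,0,1]

L=[[1,0,0,0],[1,1,0,0],[-1,2,1,0],[2,-2,1,1]] U=[[-2,-2,-1,2],[0,-1,-2,-1],[0,0,-2,-1],[0,0,0,1]]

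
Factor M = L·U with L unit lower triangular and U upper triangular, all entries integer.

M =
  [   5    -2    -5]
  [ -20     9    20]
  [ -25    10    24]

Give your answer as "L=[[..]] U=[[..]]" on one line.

L=[[1,0,0],[-4,1,0],[-5,0,1]] U=[[5,-2,-5],[0,1,0],[0,0,-1]]

  r1 -= -4·r0 → [0,1,0]
  r2 -= -5·r0 → [0,0,-1]
  r2 -= 0·r1 → [0,0,-1]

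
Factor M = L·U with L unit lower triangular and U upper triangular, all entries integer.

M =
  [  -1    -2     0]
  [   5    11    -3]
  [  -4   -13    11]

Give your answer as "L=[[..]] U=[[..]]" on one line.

  r1 -= -5·r0 → [0,1,-3]
  r2 -= 4·r0 → [0,-5,11]
  r2 -= -5·r1 → [0,0,-4]

L=[[1,0,0],[-5,1,0],[4,-5,1]] U=[[-1,-2,0],[0,1,-3],[0,0,-4]]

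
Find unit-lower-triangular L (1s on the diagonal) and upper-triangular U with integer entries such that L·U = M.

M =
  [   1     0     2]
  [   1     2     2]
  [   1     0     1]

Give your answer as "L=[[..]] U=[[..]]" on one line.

  row1 -= 1·row0 → [0,2,0]
  row2 -= 1·row0 → [0,0,-1]
  row2 -= 0·row1 → [0,0,-1]

L=[[1,0,0],[1,1,0],[1,0,1]] U=[[1,0,2],[0,2,0],[0,0,-1]]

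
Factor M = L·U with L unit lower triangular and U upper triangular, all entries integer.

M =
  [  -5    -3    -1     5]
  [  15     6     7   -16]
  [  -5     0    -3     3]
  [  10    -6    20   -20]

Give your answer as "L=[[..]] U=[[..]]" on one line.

  R1 -= -3·R0 → [0,-3,4,-1]
  R2 -= 1·R0 → [0,3,-2,-2]
  R3 -= -2·R0 → [0,-12,18,-10]
  R2 -= -1·R1 → [0,0,2,-3]
  R3 -= 4·R1 → [0,0,2,-6]
  R3 -= 1·R2 → [0,0,0,-3]

L=[[1,0,0,0],[-3,1,0,0],[1,-1,1,0],[-2,4,1,1]] U=[[-5,-3,-1,5],[0,-3,4,-1],[0,0,2,-3],[0,0,0,-3]]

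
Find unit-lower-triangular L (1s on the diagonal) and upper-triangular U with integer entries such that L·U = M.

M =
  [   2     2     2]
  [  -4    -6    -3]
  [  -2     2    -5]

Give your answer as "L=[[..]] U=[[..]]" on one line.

L=[[1,0,0],[-2,1,0],[-1,-2,1]] U=[[2,2,2],[0,-2,1],[0,0,-1]]

  r1 -= -2·r0 → [0,-2,1]
  r2 -= -1·r0 → [0,4,-3]
  r2 -= -2·r1 → [0,0,-1]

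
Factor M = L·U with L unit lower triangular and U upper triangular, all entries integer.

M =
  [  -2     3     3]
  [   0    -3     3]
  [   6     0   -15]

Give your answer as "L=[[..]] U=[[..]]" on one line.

L=[[1,0,0],[0,1,0],[-3,-3,1]] U=[[-2,3,3],[0,-3,3],[0,0,3]]

  r1 -= 0·r0 → [0,-3,3]
  r2 -= -3·r0 → [0,9,-6]
  r2 -= -3·r1 → [0,0,3]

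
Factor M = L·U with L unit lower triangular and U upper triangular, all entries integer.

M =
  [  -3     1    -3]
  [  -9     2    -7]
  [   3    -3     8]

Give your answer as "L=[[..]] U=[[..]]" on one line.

  row1 -= 3·row0 → [0,-1,2]
  row2 -= -1·row0 → [0,-2,5]
  row2 -= 2·row1 → [0,0,1]

L=[[1,0,0],[3,1,0],[-1,2,1]] U=[[-3,1,-3],[0,-1,2],[0,0,1]]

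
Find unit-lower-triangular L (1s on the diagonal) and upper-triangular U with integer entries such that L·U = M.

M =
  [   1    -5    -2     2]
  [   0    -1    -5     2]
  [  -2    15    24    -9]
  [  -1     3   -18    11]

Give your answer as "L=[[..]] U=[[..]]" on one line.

L=[[1,0,0,0],[0,1,0,0],[-2,-5,1,0],[-1,2,2,1]] U=[[1,-5,-2,2],[0,-1,-5,2],[0,0,-5,5],[0,0,0,-1]]

  row1 -= 0·row0 → [0,-1,-5,2]
  row2 -= -2·row0 → [0,5,20,-5]
  row3 -= -1·row0 → [0,-2,-20,13]
  row2 -= -5·row1 → [0,0,-5,5]
  row3 -= 2·row1 → [0,0,-10,9]
  row3 -= 2·row2 → [0,0,0,-1]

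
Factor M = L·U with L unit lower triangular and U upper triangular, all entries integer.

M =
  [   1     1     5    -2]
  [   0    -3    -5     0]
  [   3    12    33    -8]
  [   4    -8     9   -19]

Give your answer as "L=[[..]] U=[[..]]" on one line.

L=[[1,0,0,0],[0,1,0,0],[3,-3,1,0],[4,4,3,1]] U=[[1,1,5,-2],[0,-3,-5,0],[0,0,3,-2],[0,0,0,-5]]

  row1 -= 0·row0 → [0,-3,-5,0]
  row2 -= 3·row0 → [0,9,18,-2]
  row3 -= 4·row0 → [0,-12,-11,-11]
  row2 -= -3·row1 → [0,0,3,-2]
  row3 -= 4·row1 → [0,0,9,-11]
  row3 -= 3·row2 → [0,0,0,-5]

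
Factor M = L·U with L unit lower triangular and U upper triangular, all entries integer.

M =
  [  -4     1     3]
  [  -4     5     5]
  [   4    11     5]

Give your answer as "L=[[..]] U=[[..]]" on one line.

  R1 -= 1·R0 → [0,4,2]
  R2 -= -1·R0 → [0,12,8]
  R2 -= 3·R1 → [0,0,2]

L=[[1,0,0],[1,1,0],[-1,3,1]] U=[[-4,1,3],[0,4,2],[0,0,2]]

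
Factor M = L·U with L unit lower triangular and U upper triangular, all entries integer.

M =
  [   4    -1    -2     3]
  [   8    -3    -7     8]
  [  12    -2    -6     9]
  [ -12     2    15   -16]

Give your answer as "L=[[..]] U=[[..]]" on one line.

  row1 -= 2·row0 → [0,-1,-3,2]
  row2 -= 3·row0 → [0,1,0,0]
  row3 -= -3·row0 → [0,-1,9,-7]
  row2 -= -1·row1 → [0,0,-3,2]
  row3 -= 1·row1 → [0,0,12,-9]
  row3 -= -4·row2 → [0,0,0,-1]

L=[[1,0,0,0],[2,1,0,0],[3,-1,1,0],[-3,1,-4,1]] U=[[4,-1,-2,3],[0,-1,-3,2],[0,0,-3,2],[0,0,0,-1]]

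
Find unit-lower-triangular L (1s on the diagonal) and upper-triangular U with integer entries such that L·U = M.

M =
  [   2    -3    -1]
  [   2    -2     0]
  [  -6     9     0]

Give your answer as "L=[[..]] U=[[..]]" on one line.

L=[[1,0,0],[1,1,0],[-3,0,1]] U=[[2,-3,-1],[0,1,1],[0,0,-3]]

  row1 -= 1·row0 → [0,1,1]
  row2 -= -3·row0 → [0,0,-3]
  row2 -= 0·row1 → [0,0,-3]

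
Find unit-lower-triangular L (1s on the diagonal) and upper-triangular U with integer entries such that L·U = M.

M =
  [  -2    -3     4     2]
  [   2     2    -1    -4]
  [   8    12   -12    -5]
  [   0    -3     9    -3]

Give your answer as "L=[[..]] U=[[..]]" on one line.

L=[[1,0,0,0],[-1,1,0,0],[-4,0,1,0],[0,3,0,1]] U=[[-2,-3,4,2],[0,-1,3,-2],[0,0,4,3],[0,0,0,3]]

  R1 -= -1·R0 → [0,-1,3,-2]
  R2 -= -4·R0 → [0,0,4,3]
  R3 -= 0·R0 → [0,-3,9,-3]
  R2 -= 0·R1 → [0,0,4,3]
  R3 -= 3·R1 → [0,0,0,3]
  R3 -= 0·R2 → [0,0,0,3]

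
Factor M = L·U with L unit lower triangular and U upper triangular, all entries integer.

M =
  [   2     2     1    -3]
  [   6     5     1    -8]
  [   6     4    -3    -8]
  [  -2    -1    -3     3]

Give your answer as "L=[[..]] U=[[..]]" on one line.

  r1 -= 3·r0 → [0,-1,-2,1]
  r2 -= 3·r0 → [0,-2,-6,1]
  r3 -= -1·r0 → [0,1,-2,0]
  r2 -= 2·r1 → [0,0,-2,-1]
  r3 -= -1·r1 → [0,0,-4,1]
  r3 -= 2·r2 → [0,0,0,3]

L=[[1,0,0,0],[3,1,0,0],[3,2,1,0],[-1,-1,2,1]] U=[[2,2,1,-3],[0,-1,-2,1],[0,0,-2,-1],[0,0,0,3]]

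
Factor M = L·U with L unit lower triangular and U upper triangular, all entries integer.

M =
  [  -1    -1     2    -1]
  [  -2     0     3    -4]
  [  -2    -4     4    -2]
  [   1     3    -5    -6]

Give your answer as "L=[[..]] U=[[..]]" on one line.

  row1 -= 2·row0 → [0,2,-1,-2]
  row2 -= 2·row0 → [0,-2,0,0]
  row3 -= -1·row0 → [0,2,-3,-7]
  row2 -= -1·row1 → [0,0,-1,-2]
  row3 -= 1·row1 → [0,0,-2,-5]
  row3 -= 2·row2 → [0,0,0,-1]

L=[[1,0,0,0],[2,1,0,0],[2,-1,1,0],[-1,1,2,1]] U=[[-1,-1,2,-1],[0,2,-1,-2],[0,0,-1,-2],[0,0,0,-1]]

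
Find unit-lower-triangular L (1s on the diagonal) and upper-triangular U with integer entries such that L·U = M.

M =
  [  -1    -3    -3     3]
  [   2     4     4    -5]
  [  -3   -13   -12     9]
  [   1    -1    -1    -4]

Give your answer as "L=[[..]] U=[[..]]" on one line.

  row1 -= -2·row0 → [0,-2,-2,1]
  row2 -= 3·row0 → [0,-4,-3,0]
  row3 -= -1·row0 → [0,-4,-4,-1]
  row2 -= 2·row1 → [0,0,1,-2]
  row3 -= 2·row1 → [0,0,0,-3]
  row3 -= 0·row2 → [0,0,0,-3]

L=[[1,0,0,0],[-2,1,0,0],[3,2,1,0],[-1,2,0,1]] U=[[-1,-3,-3,3],[0,-2,-2,1],[0,0,1,-2],[0,0,0,-3]]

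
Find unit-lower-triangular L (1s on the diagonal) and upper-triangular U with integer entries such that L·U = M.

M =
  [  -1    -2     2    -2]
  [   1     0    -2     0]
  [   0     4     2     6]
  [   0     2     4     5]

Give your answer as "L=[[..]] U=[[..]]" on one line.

L=[[1,0,0,0],[-1,1,0,0],[0,-2,1,0],[0,-1,2,1]] U=[[-1,-2,2,-2],[0,-2,0,-2],[0,0,2,2],[0,0,0,-1]]

  row1 -= -1·row0 → [0,-2,0,-2]
  row2 -= 0·row0 → [0,4,2,6]
  row3 -= 0·row0 → [0,2,4,5]
  row2 -= -2·row1 → [0,0,2,2]
  row3 -= -1·row1 → [0,0,4,3]
  row3 -= 2·row2 → [0,0,0,-1]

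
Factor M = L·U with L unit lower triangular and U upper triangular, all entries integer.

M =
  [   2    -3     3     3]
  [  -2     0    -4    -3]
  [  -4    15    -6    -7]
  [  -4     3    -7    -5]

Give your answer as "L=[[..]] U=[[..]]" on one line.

  row1 -= -1·row0 → [0,-3,-1,0]
  row2 -= -2·row0 → [0,9,0,-1]
  row3 -= -2·row0 → [0,-3,-1,1]
  row2 -= -3·row1 → [0,0,-3,-1]
  row3 -= 1·row1 → [0,0,0,1]
  row3 -= 0·row2 → [0,0,0,1]

L=[[1,0,0,0],[-1,1,0,0],[-2,-3,1,0],[-2,1,0,1]] U=[[2,-3,3,3],[0,-3,-1,0],[0,0,-3,-1],[0,0,0,1]]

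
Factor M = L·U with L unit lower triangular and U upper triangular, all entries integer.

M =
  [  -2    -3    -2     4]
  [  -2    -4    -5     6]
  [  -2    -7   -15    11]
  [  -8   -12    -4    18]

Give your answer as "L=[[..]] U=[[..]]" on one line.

L=[[1,0,0,0],[1,1,0,0],[1,4,1,0],[4,0,-4,1]] U=[[-2,-3,-2,4],[0,-1,-3,2],[0,0,-1,-1],[0,0,0,-2]]

  row1 -= 1·row0 → [0,-1,-3,2]
  row2 -= 1·row0 → [0,-4,-13,7]
  row3 -= 4·row0 → [0,0,4,2]
  row2 -= 4·row1 → [0,0,-1,-1]
  row3 -= 0·row1 → [0,0,4,2]
  row3 -= -4·row2 → [0,0,0,-2]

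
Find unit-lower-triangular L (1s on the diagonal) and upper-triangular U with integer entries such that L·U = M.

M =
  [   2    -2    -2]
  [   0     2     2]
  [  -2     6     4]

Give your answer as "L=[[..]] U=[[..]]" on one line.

L=[[1,0,0],[0,1,0],[-1,2,1]] U=[[2,-2,-2],[0,2,2],[0,0,-2]]

  r1 -= 0·r0 → [0,2,2]
  r2 -= -1·r0 → [0,4,2]
  r2 -= 2·r1 → [0,0,-2]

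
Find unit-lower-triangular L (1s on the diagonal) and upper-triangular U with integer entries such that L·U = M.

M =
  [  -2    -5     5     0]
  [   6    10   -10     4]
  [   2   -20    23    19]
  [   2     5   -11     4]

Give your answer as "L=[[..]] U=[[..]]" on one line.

L=[[1,0,0,0],[-3,1,0,0],[-1,5,1,0],[-1,0,-2,1]] U=[[-2,-5,5,0],[0,-5,5,4],[0,0,3,-1],[0,0,0,2]]

  r1 -= -3·r0 → [0,-5,5,4]
  r2 -= -1·r0 → [0,-25,28,19]
  r3 -= -1·r0 → [0,0,-6,4]
  r2 -= 5·r1 → [0,0,3,-1]
  r3 -= 0·r1 → [0,0,-6,4]
  r3 -= -2·r2 → [0,0,0,2]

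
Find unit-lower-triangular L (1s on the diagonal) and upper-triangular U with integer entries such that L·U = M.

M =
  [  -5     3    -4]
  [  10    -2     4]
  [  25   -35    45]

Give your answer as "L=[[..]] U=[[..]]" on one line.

L=[[1,0,0],[-2,1,0],[-5,-5,1]] U=[[-5,3,-4],[0,4,-4],[0,0,5]]

  row1 -= -2·row0 → [0,4,-4]
  row2 -= -5·row0 → [0,-20,25]
  row2 -= -5·row1 → [0,0,5]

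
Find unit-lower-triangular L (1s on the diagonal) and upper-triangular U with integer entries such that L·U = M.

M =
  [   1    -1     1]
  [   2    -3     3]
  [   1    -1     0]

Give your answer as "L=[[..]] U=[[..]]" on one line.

  R1 -= 2·R0 → [0,-1,1]
  R2 -= 1·R0 → [0,0,-1]
  R2 -= 0·R1 → [0,0,-1]

L=[[1,0,0],[2,1,0],[1,0,1]] U=[[1,-1,1],[0,-1,1],[0,0,-1]]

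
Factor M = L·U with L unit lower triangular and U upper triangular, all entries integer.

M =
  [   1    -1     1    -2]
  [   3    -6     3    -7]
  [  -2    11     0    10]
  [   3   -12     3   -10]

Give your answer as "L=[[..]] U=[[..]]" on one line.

  r1 -= 3·r0 → [0,-3,0,-1]
  r2 -= -2·r0 → [0,9,2,6]
  r3 -= 3·r0 → [0,-9,0,-4]
  r2 -= -3·r1 → [0,0,2,3]
  r3 -= 3·r1 → [0,0,0,-1]
  r3 -= 0·r2 → [0,0,0,-1]

L=[[1,0,0,0],[3,1,0,0],[-2,-3,1,0],[3,3,0,1]] U=[[1,-1,1,-2],[0,-3,0,-1],[0,0,2,3],[0,0,0,-1]]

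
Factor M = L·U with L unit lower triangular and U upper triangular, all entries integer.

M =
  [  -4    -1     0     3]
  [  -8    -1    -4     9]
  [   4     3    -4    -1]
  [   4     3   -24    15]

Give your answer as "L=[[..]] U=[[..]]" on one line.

L=[[1,0,0,0],[2,1,0,0],[-1,2,1,0],[-1,2,-4,1]] U=[[-4,-1,0,3],[0,1,-4,3],[0,0,4,-4],[0,0,0,-4]]

  R1 -= 2·R0 → [0,1,-4,3]
  R2 -= -1·R0 → [0,2,-4,2]
  R3 -= -1·R0 → [0,2,-24,18]
  R2 -= 2·R1 → [0,0,4,-4]
  R3 -= 2·R1 → [0,0,-16,12]
  R3 -= -4·R2 → [0,0,0,-4]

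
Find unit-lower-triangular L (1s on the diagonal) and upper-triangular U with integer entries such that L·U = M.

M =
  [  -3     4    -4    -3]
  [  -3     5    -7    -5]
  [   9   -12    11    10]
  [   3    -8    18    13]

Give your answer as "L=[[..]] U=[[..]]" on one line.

  r1 -= 1·r0 → [0,1,-3,-2]
  r2 -= -3·r0 → [0,0,-1,1]
  r3 -= -1·r0 → [0,-4,14,10]
  r2 -= 0·r1 → [0,0,-1,1]
  r3 -= -4·r1 → [0,0,2,2]
  r3 -= -2·r2 → [0,0,0,4]

L=[[1,0,0,0],[1,1,0,0],[-3,0,1,0],[-1,-4,-2,1]] U=[[-3,4,-4,-3],[0,1,-3,-2],[0,0,-1,1],[0,0,0,4]]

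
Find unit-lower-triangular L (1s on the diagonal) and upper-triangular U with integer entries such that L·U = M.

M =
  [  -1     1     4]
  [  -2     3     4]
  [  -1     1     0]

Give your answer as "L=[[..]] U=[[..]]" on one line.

L=[[1,0,0],[2,1,0],[1,0,1]] U=[[-1,1,4],[0,1,-4],[0,0,-4]]

  R1 -= 2·R0 → [0,1,-4]
  R2 -= 1·R0 → [0,0,-4]
  R2 -= 0·R1 → [0,0,-4]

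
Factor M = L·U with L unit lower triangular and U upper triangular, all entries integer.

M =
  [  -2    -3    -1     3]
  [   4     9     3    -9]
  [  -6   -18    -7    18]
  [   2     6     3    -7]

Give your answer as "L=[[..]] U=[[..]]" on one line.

L=[[1,0,0,0],[-2,1,0,0],[3,-3,1,0],[-1,1,-1,1]] U=[[-2,-3,-1,3],[0,3,1,-3],[0,0,-1,0],[0,0,0,-1]]

  row1 -= -2·row0 → [0,3,1,-3]
  row2 -= 3·row0 → [0,-9,-4,9]
  row3 -= -1·row0 → [0,3,2,-4]
  row2 -= -3·row1 → [0,0,-1,0]
  row3 -= 1·row1 → [0,0,1,-1]
  row3 -= -1·row2 → [0,0,0,-1]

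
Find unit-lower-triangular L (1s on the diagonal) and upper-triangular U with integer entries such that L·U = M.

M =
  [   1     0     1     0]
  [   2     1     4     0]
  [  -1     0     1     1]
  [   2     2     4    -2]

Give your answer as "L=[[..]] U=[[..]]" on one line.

L=[[1,0,0,0],[2,1,0,0],[-1,0,1,0],[2,2,-1,1]] U=[[1,0,1,0],[0,1,2,0],[0,0,2,1],[0,0,0,-1]]

  R1 -= 2·R0 → [0,1,2,0]
  R2 -= -1·R0 → [0,0,2,1]
  R3 -= 2·R0 → [0,2,2,-2]
  R2 -= 0·R1 → [0,0,2,1]
  R3 -= 2·R1 → [0,0,-2,-2]
  R3 -= -1·R2 → [0,0,0,-1]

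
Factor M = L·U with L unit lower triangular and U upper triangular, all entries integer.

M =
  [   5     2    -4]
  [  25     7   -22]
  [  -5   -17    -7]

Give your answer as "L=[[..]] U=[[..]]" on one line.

  row1 -= 5·row0 → [0,-3,-2]
  row2 -= -1·row0 → [0,-15,-11]
  row2 -= 5·row1 → [0,0,-1]

L=[[1,0,0],[5,1,0],[-1,5,1]] U=[[5,2,-4],[0,-3,-2],[0,0,-1]]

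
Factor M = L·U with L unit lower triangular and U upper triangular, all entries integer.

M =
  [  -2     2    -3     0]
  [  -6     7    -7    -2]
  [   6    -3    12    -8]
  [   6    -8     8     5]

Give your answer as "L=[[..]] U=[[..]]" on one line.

L=[[1,0,0,0],[3,1,0,0],[-3,3,1,0],[-3,-2,-1,1]] U=[[-2,2,-3,0],[0,1,2,-2],[0,0,-3,-2],[0,0,0,-1]]

  r1 -= 3·r0 → [0,1,2,-2]
  r2 -= -3·r0 → [0,3,3,-8]
  r3 -= -3·r0 → [0,-2,-1,5]
  r2 -= 3·r1 → [0,0,-3,-2]
  r3 -= -2·r1 → [0,0,3,1]
  r3 -= -1·r2 → [0,0,0,-1]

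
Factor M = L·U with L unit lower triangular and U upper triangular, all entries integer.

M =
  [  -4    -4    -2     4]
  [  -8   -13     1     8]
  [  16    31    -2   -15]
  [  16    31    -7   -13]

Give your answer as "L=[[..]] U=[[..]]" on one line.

L=[[1,0,0,0],[2,1,0,0],[-4,-3,1,0],[-4,-3,0,1]] U=[[-4,-4,-2,4],[0,-5,5,0],[0,0,5,1],[0,0,0,3]]

  R1 -= 2·R0 → [0,-5,5,0]
  R2 -= -4·R0 → [0,15,-10,1]
  R3 -= -4·R0 → [0,15,-15,3]
  R2 -= -3·R1 → [0,0,5,1]
  R3 -= -3·R1 → [0,0,0,3]
  R3 -= 0·R2 → [0,0,0,3]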